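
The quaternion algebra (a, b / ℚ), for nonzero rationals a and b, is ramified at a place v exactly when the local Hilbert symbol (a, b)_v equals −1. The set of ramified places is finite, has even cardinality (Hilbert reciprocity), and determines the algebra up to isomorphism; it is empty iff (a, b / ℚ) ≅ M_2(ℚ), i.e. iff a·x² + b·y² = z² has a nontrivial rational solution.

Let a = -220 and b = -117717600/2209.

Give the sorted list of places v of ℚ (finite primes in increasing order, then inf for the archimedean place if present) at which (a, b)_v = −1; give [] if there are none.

[3, inf]

Mod squares: a ≡ -55, b ≡ -6006. Check v ∈ {∞, 2, 3, 5, 7, 11, 13, 47}.
v=5: a=5^1·(≡1), b=5^2·(≡4) mod 5; (1|5)=+1, (4|5)=+1; (−1)^{1·2·2}·(+1)^2·(+1)^1 = +1.
v=7: a=7^0·(≡4), b=7^3·(≡6) mod 7; (4|7)=+1, (6|7)=-1; (−1)^{0·3·3}·(+1)^3·(-1)^0 = +1.
v=47: a=47^0·(≡15), b=47^-2·(≡10) mod 47; (15|47)=-1, (10|47)=-1; (−1)^{0·-2·23}·(-1)^-2·(-1)^0 = +1.
v=11: a=11^1·(≡2), b=11^1·(≡4) mod 11; (2|11)=-1, (4|11)=+1; (−1)^{1·1·5}·(-1)^1·(+1)^1 = +1.
v=2: v_2(a)=2, v_2(b)=5; units ≡ 1, 5 (mod 8); ε·ε+αω+βω = 0·0+2·1+5·0 ≡ 0  ⇒  (a,b)_2 = +1.
v=3: a=3^0·(≡2), b=3^1·(≡2) mod 3; (2|3)=-1, (2|3)=-1; (−1)^{0·1·1}·(-1)^1·(-1)^0 = -1.
v=∞: -55 < 0 and -6006 < 0  ⇒  (a,b)_∞ = -1.
v=13: a=13^0·(≡1), b=13^1·(≡11) mod 13; (1|13)=+1, (11|13)=-1; (−1)^{0·1·6}·(+1)^1·(-1)^0 = +1.
(-55, -6006 / ℚ) ramifies at {3, ∞}: a division algebra.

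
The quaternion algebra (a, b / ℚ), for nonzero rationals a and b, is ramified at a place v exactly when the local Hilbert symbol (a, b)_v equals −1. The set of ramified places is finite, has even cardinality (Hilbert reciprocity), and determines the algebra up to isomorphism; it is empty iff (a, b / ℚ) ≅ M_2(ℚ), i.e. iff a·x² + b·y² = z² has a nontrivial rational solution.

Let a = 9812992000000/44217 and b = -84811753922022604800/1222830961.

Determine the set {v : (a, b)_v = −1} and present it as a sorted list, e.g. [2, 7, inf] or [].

[2, 7, 17, 37]

Mod squares: a ≡ 119, b ≡ -37. Check v ∈ {∞, 2, 3, 5, 7, 11, 17, 37}.
v=5: a=5^6·(≡4), b=5^2·(≡3) mod 5; (4|5)=+1, (3|5)=-1; (−1)^{6·2·2}·(+1)^2·(-1)^6 = +1.
v=∞: 119 > 0 and -37 < 0  ⇒  (a,b)_∞ = +1.
v=2: v_2(a)=16, v_2(b)=26; units ≡ 7, 3 (mod 8); ε·ε+αω+βω = 1·1+16·1+26·0 ≡ 1  ⇒  (a,b)_2 = -1.
v=7: a=7^1·(≡3), b=7^0·(≡3) mod 7; (3|7)=-1, (3|7)=-1; (−1)^{1·0·3}·(-1)^0·(-1)^1 = -1.
v=17: a=17^-3·(≡14), b=17^-4·(≡12) mod 17; (14|17)=-1, (12|17)=-1; (−1)^{-3·-4·8}·(-1)^-4·(-1)^-3 = -1.
v=3: a=3^-2·(≡2), b=3^6·(≡2) mod 3; (2|3)=-1, (2|3)=-1; (−1)^{-2·6·1}·(-1)^6·(-1)^-2 = +1.
v=37: a=37^2·(≡32), b=37^5·(≡3) mod 37; (32|37)=-1, (3|37)=+1; (−1)^{2·5·18}·(-1)^5·(+1)^2 = -1.
v=11: a=11^0·(≡3), b=11^-4·(≡2) mod 11; (3|11)=+1, (2|11)=-1; (−1)^{0·-4·5}·(+1)^-4·(-1)^0 = +1.
Ram(119, -37) = {2, 7, 17, 37}; no ℚ_2-point on the conic.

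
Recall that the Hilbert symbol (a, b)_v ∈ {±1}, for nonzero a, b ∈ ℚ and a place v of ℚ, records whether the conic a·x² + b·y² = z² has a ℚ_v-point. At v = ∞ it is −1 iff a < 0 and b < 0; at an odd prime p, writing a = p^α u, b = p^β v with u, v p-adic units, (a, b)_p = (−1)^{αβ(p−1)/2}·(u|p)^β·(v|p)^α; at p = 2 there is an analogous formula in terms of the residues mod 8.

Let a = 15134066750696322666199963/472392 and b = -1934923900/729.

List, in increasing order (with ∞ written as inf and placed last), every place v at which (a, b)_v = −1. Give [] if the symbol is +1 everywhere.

[13, 31]

Mod squares: a ≡ 646646, b ≡ -53599. Check v ∈ {∞, 2, 3, 5, 7, 11, 13, 17, 19, 31, 37, 41}.
v=31: a=31^4·(≡22), b=31^1·(≡7) mod 31; (22|31)=-1, (7|31)=+1; (−1)^{4·1·15}·(-1)^1·(+1)^4 = -1.
v=11: a=11^1·(≡10), b=11^0·(≡1) mod 11; (10|11)=-1, (1|11)=+1; (−1)^{1·0·5}·(-1)^0·(+1)^1 = +1.
v=13: a=13^3·(≡12), b=13^1·(≡2) mod 13; (12|13)=+1, (2|13)=-1; (−1)^{3·1·6}·(+1)^1·(-1)^3 = -1.
v=41: a=41^2·(≡6), b=41^0·(≡13) mod 41; (6|41)=-1, (13|41)=-1; (−1)^{2·0·20}·(-1)^0·(-1)^2 = +1.
v=2: v_2(a)=-3, v_2(b)=2; units ≡ 3, 1 (mod 8); ε·ε+αω+βω = 1·0+-3·0+2·1 ≡ 0  ⇒  (a,b)_2 = +1.
v=17: a=17^1·(≡4), b=17^0·(≡8) mod 17; (4|17)=+1, (8|17)=+1; (−1)^{1·0·8}·(+1)^0·(+1)^1 = +1.
v=∞: 646646 > 0 and -53599 < 0  ⇒  (a,b)_∞ = +1.
v=3: a=3^-10·(≡2), b=3^-6·(≡2) mod 3; (2|3)=-1, (2|3)=-1; (−1)^{-10·-6·1}·(-1)^-6·(-1)^-10 = +1.
v=37: a=37^2·(≡36), b=37^0·(≡22) mod 37; (36|37)=+1, (22|37)=-1; (−1)^{2·0·18}·(+1)^0·(-1)^2 = +1.
v=5: a=5^0·(≡4), b=5^2·(≡1) mod 5; (4|5)=+1, (1|5)=+1; (−1)^{0·2·2}·(+1)^2·(+1)^0 = +1.
v=19: a=19^5·(≡6), b=19^3·(≡18) mod 19; (6|19)=+1, (18|19)=-1; (−1)^{5·3·9}·(+1)^3·(-1)^5 = +1.
v=7: a=7^1·(≡3), b=7^1·(≡1) mod 7; (3|7)=-1, (1|7)=+1; (−1)^{1·1·3}·(-1)^1·(+1)^1 = +1.
|Ram(646646, -53599)| = 2, even; anisotropic at {13, 31}.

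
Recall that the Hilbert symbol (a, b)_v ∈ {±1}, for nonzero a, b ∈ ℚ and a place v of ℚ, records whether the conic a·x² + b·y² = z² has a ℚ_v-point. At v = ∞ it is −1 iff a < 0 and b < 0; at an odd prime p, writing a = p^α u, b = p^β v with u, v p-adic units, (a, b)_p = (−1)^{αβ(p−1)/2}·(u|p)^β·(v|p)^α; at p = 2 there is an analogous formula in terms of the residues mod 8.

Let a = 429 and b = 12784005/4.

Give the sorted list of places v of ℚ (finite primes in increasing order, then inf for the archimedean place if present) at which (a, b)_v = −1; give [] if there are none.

[3, 13]

(a, b) ≡ (429, 5) mod (ℚ^×)²; places V = {2, 3, 5, 11, 13, 41, ∞}.
(a,b)_11: α=1, u≡6; β=0, v≡9 (mod 11); (6|11)=-1, (9|11)=+1; sign (−1)^0·-1^0·+1^1 = +1.
(a,b)_13: α=1, u≡7; β=2, v≡6 (mod 13); (7|13)=-1, (6|13)=-1; sign (−1)^0·-1^2·-1^1 = -1.
(a,b)_∞: sgn(429)=+, sgn(5)=+, so +1.
(a,b)_41: α=0, u≡19; β=2, v≡5 (mod 41); (19|41)=-1, (5|41)=+1; sign (−1)^0·-1^2·+1^0 = +1.
(a,b)_2: α=0, β=-2; u≡5, v≡5 (mod 8); ε(u)ε(v)=0·0, αω(v)=0·1, βω(u)=-2·1; sum ≡ 0  ⇒  +1.
(a,b)_5: α=0, u≡4; β=1, v≡4 (mod 5); (4|5)=+1, (4|5)=+1; sign (−1)^0·+1^1·+1^0 = +1.
(a,b)_3: α=1, u≡2; β=2, v≡2 (mod 3); (2|3)=-1, (2|3)=-1; sign (−1)^0·-1^2·-1^1 = -1.
(429, 5 / ℚ) ramifies at {3, 13}: a division algebra.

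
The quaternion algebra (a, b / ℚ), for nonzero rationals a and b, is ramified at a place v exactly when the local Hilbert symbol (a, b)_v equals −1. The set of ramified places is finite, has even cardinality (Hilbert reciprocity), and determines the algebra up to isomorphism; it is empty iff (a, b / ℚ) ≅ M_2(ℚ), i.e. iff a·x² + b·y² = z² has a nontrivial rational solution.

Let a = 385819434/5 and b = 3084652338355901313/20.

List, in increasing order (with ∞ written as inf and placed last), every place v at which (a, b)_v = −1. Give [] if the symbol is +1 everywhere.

Mod squares: a ≡ 4374370, b ≡ 1365. Check v ∈ {∞, 2, 3, 5, 7, 11, 13, 19, 23}.
v=19: a=19^1·(≡11), b=19^2·(≡7) mod 19; (11|19)=+1, (7|19)=+1; (−1)^{1·2·9}·(+1)^2·(+1)^1 = +1.
v=5: a=5^-1·(≡4), b=5^-1·(≡2) mod 5; (4|5)=+1, (2|5)=-1; (−1)^{-1·-1·2}·(+1)^-1·(-1)^-1 = -1.
v=∞: 4374370 > 0 and 1365 > 0  ⇒  (a,b)_∞ = +1.
v=7: a=7^3·(≡3), b=7^3·(≡6) mod 7; (3|7)=-1, (6|7)=-1; (−1)^{3·3·3}·(-1)^3·(-1)^3 = -1.
v=13: a=13^1·(≡11), b=13^3·(≡4) mod 13; (11|13)=-1, (4|13)=+1; (−1)^{1·3·6}·(-1)^3·(+1)^1 = -1.
v=3: a=3^2·(≡1), b=3^11·(≡2) mod 3; (1|3)=+1, (2|3)=-1; (−1)^{2·11·1}·(+1)^11·(-1)^2 = +1.
v=23: a=23^1·(≡6), b=23^2·(≡9) mod 23; (6|23)=+1, (9|23)=+1; (−1)^{1·2·11}·(+1)^2·(+1)^1 = +1.
v=2: v_2(a)=1, v_2(b)=-2; units ≡ 1, 5 (mod 8); ε·ε+αω+βω = 0·0+1·1+-2·0 ≡ 1  ⇒  (a,b)_2 = -1.
v=11: a=11^1·(≡3), b=11^2·(≡4) mod 11; (3|11)=+1, (4|11)=+1; (−1)^{1·2·5}·(+1)^2·(+1)^1 = +1.
Ram(4374370, 1365) = {2, 5, 7, 13}; no ℚ_2-point on the conic.

[2, 5, 7, 13]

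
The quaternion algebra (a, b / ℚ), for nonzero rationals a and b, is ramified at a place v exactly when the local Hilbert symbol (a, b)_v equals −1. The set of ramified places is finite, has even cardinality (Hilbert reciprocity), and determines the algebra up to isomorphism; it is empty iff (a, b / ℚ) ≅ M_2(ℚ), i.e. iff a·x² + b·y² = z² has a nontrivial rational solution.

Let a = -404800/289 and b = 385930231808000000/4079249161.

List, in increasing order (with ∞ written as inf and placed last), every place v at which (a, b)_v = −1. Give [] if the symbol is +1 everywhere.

[2, 23]

(a, b) ≡ (-253, 23) mod (ℚ^×)²; places V = {2, 5, 11, 13, 17, 23, ∞}.
(a,b)_23: α=1, u≡12; β=3, v≡2 (mod 23); (12|23)=+1, (2|23)=+1; sign (−1)^1·+1^3·+1^1 = -1.
(a,b)_5: α=2, u≡2; β=6, v≡2 (mod 5); (2|5)=-1, (2|5)=-1; sign (−1)^0·-1^6·-1^2 = +1.
(a,b)_11: α=1, u≡2; β=2, v≡4 (mod 11); (2|11)=-1, (4|11)=+1; sign (−1)^0·-1^2·+1^1 = +1.
(a,b)_2: α=6, β=24; u≡3, v≡7 (mod 8); ε(u)ε(v)=1·1, αω(v)=6·0, βω(u)=24·1; sum ≡ 1  ⇒  -1.
(a,b)_∞: sgn(-253)=−, sgn(23)=+, so +1.
(a,b)_17: α=-2, u≡4; β=-6, v≡3 (mod 17); (4|17)=+1, (3|17)=-1; sign (−1)^0·+1^-6·-1^-2 = +1.
(a,b)_13: α=0, u≡11; β=-2, v≡4 (mod 13); (11|13)=-1, (4|13)=+1; sign (−1)^0·-1^-2·+1^0 = +1.
|Ram(-253, 23)| = 2, even; anisotropic at {2, 23}.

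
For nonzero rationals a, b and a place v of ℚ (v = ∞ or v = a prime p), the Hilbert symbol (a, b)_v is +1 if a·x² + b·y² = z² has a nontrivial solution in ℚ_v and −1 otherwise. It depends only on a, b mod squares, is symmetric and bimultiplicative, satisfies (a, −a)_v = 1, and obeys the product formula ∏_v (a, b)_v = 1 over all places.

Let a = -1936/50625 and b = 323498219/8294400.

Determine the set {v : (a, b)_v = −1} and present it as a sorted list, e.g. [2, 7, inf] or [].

Mod squares: a ≡ -1, b ≡ 11. Check v ∈ {∞, 2, 3, 5, 11, 17, 29}.
v=3: a=3^-4·(≡2), b=3^-4·(≡2) mod 3; (2|3)=-1, (2|3)=-1; (−1)^{-4·-4·1}·(-1)^-4·(-1)^-4 = +1.
v=17: a=17^0·(≡15), b=17^2·(≡14) mod 17; (15|17)=+1, (14|17)=-1; (−1)^{0·2·8}·(+1)^2·(-1)^0 = +1.
v=∞: -1 < 0 and 11 > 0  ⇒  (a,b)_∞ = +1.
v=29: a=29^0·(≡25), b=29^2·(≡14) mod 29; (25|29)=+1, (14|29)=-1; (−1)^{0·2·14}·(+1)^2·(-1)^0 = +1.
v=5: a=5^-4·(≡4), b=5^-2·(≡4) mod 5; (4|5)=+1, (4|5)=+1; (−1)^{-4·-2·2}·(+1)^-2·(+1)^-4 = +1.
v=2: v_2(a)=4, v_2(b)=-12; units ≡ 7, 3 (mod 8); ε·ε+αω+βω = 1·1+4·1+-12·0 ≡ 1  ⇒  (a,b)_2 = -1.
v=11: a=11^2·(≡2), b=11^3·(≡1) mod 11; (2|11)=-1, (1|11)=+1; (−1)^{2·3·5}·(-1)^3·(+1)^2 = -1.
|Ram(-1, 11)| = 2, even; anisotropic at {2, 11}.

[2, 11]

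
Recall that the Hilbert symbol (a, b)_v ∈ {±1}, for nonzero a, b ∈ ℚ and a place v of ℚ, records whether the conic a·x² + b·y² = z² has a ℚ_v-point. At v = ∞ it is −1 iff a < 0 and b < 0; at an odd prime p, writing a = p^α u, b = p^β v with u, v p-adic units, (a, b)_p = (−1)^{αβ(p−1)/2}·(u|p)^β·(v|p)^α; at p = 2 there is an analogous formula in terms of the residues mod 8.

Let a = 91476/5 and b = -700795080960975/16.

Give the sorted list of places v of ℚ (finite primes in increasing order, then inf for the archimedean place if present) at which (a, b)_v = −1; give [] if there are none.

Mod squares: a ≡ 105, b ≡ -53599. Check v ∈ {∞, 2, 3, 5, 7, 11, 13, 19, 31}.
v=13: a=13^0·(≡12), b=13^1·(≡7) mod 13; (12|13)=+1, (7|13)=-1; (−1)^{0·1·6}·(+1)^1·(-1)^0 = +1.
v=5: a=5^-1·(≡1), b=5^2·(≡1) mod 5; (1|5)=+1, (1|5)=+1; (−1)^{-1·2·2}·(+1)^2·(+1)^-1 = +1.
v=3: a=3^3·(≡2), b=3^6·(≡2) mod 3; (2|3)=-1, (2|3)=-1; (−1)^{3·6·1}·(-1)^6·(-1)^3 = -1.
v=31: a=31^0·(≡30), b=31^1·(≡16) mod 31; (30|31)=-1, (16|31)=+1; (−1)^{0·1·15}·(-1)^1·(+1)^0 = -1.
v=11: a=11^2·(≡6), b=11^4·(≡3) mod 11; (6|11)=-1, (3|11)=+1; (−1)^{2·4·5}·(-1)^4·(+1)^2 = +1.
v=∞: 105 > 0 and -53599 < 0  ⇒  (a,b)_∞ = +1.
v=2: v_2(a)=2, v_2(b)=-4; units ≡ 1, 1 (mod 8); ε·ε+αω+βω = 0·0+2·0+-4·0 ≡ 0  ⇒  (a,b)_2 = +1.
v=19: a=19^0·(≡2), b=19^1·(≡8) mod 19; (2|19)=-1, (8|19)=-1; (−1)^{0·1·9}·(-1)^1·(-1)^0 = -1.
v=7: a=7^1·(≡4), b=7^3·(≡1) mod 7; (4|7)=+1, (1|7)=+1; (−1)^{1·3·3}·(+1)^3·(+1)^1 = -1.
|Ram(105, -53599)| = 4, even; anisotropic at {3, 7, 19, 31}.

[3, 7, 19, 31]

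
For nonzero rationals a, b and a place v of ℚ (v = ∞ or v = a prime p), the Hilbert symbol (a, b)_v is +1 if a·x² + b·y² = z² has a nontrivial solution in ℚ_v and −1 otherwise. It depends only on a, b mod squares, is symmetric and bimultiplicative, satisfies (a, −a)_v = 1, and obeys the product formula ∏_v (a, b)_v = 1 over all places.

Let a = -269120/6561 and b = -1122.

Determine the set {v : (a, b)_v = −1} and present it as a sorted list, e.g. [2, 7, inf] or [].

(a, b) ≡ (-5, -1122) mod (ℚ^×)²; places V = {2, 3, 5, 11, 17, 29, ∞}.
(a,b)_5: α=1, u≡1; β=0, v≡3 (mod 5); (1|5)=+1, (3|5)=-1; sign (−1)^0·+1^0·-1^1 = -1.
(a,b)_3: α=-8, u≡1; β=1, v≡1 (mod 3); (1|3)=+1, (1|3)=+1; sign (−1)^0·+1^1·+1^-8 = +1.
(a,b)_11: α=0, u≡10; β=1, v≡8 (mod 11); (10|11)=-1, (8|11)=-1; sign (−1)^0·-1^1·-1^0 = -1.
(a,b)_29: α=2, u≡4; β=0, v≡9 (mod 29); (4|29)=+1, (9|29)=+1; sign (−1)^0·+1^0·+1^2 = +1.
(a,b)_2: α=6, β=1; u≡3, v≡7 (mod 8); ε(u)ε(v)=1·1, αω(v)=6·0, βω(u)=1·1; sum ≡ 0  ⇒  +1.
(a,b)_17: α=0, u≡10; β=1, v≡2 (mod 17); (10|17)=-1, (2|17)=+1; sign (−1)^0·-1^1·+1^0 = -1.
(a,b)_∞: sgn(-5)=−, sgn(-1122)=−, so -1.
|Ram(-5, -1122)| = 4, even; anisotropic at {5, 11, 17, ∞}.

[5, 11, 17, inf]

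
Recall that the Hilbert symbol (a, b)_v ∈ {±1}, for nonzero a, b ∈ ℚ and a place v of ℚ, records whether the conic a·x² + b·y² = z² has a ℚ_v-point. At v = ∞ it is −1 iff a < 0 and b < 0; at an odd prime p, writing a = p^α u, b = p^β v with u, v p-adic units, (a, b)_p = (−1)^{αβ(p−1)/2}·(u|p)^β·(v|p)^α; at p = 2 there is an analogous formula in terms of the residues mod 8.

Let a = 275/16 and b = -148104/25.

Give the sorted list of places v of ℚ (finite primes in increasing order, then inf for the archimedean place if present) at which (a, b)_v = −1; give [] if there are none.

(a, b) ≡ (11, -34) mod (ℚ^×)²; places V = {2, 3, 5, 11, 17, ∞}.
(a,b)_∞: sgn(11)=+, sgn(-34)=−, so +1.
(a,b)_5: α=2, u≡1; β=-2, v≡1 (mod 5); (1|5)=+1, (1|5)=+1; sign (−1)^0·+1^-2·+1^2 = +1.
(a,b)_2: α=-4, β=3; u≡3, v≡7 (mod 8); ε(u)ε(v)=1·1, αω(v)=-4·0, βω(u)=3·1; sum ≡ 0  ⇒  +1.
(a,b)_11: α=1, u≡5; β=2, v≡10 (mod 11); (5|11)=+1, (10|11)=-1; sign (−1)^0·+1^2·-1^1 = -1.
(a,b)_17: α=0, u≡14; β=1, v≡16 (mod 17); (14|17)=-1, (16|17)=+1; sign (−1)^0·-1^1·+1^0 = -1.
(a,b)_3: α=0, u≡2; β=2, v≡2 (mod 3); (2|3)=-1, (2|3)=-1; sign (−1)^0·-1^2·-1^0 = +1.
Ram(11, -34) = {11, 17}; no ℚ_11-point on the conic.

[11, 17]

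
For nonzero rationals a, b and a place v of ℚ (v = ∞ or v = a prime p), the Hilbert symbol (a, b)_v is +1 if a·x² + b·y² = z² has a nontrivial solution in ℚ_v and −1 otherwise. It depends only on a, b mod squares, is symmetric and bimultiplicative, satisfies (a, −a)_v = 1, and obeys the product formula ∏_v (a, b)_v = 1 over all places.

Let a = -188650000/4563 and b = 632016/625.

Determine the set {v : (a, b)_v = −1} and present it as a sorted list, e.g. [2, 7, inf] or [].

[3, 11]

Mod squares: a ≡ -1155, b ≡ 4389. Check v ∈ {∞, 2, 3, 5, 7, 11, 13, 19}.
v=5: a=5^5·(≡4), b=5^-4·(≡1) mod 5; (4|5)=+1, (1|5)=+1; (−1)^{5·-4·2}·(+1)^-4·(+1)^5 = +1.
v=2: v_2(a)=4, v_2(b)=4; units ≡ 5, 5 (mod 8); ε·ε+αω+βω = 0·0+4·1+4·1 ≡ 0  ⇒  (a,b)_2 = +1.
v=7: a=7^3·(≡3), b=7^1·(≡1) mod 7; (3|7)=-1, (1|7)=+1; (−1)^{3·1·3}·(-1)^1·(+1)^3 = +1.
v=∞: -1155 < 0 and 4389 > 0  ⇒  (a,b)_∞ = +1.
v=13: a=13^-2·(≡7), b=13^0·(≡8) mod 13; (7|13)=-1, (8|13)=-1; (−1)^{-2·0·6}·(-1)^0·(-1)^-2 = +1.
v=11: a=11^1·(≡5), b=11^1·(≡4) mod 11; (5|11)=+1, (4|11)=+1; (−1)^{1·1·5}·(+1)^1·(+1)^1 = -1.
v=3: a=3^-3·(≡2), b=3^3·(≡2) mod 3; (2|3)=-1, (2|3)=-1; (−1)^{-3·3·1}·(-1)^3·(-1)^-3 = -1.
v=19: a=19^0·(≡4), b=19^1·(≡12) mod 19; (4|19)=+1, (12|19)=-1; (−1)^{0·1·9}·(+1)^1·(-1)^0 = +1.
|Ram(-1155, 4389)| = 2, even; anisotropic at {3, 11}.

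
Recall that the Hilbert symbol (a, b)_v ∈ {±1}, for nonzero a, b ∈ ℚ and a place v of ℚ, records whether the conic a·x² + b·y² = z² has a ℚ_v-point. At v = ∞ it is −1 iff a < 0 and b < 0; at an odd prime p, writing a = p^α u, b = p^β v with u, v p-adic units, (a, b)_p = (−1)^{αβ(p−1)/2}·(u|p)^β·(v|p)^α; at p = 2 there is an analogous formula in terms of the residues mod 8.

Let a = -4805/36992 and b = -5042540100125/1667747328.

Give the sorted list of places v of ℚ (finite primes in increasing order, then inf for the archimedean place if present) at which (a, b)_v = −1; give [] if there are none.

[3, inf]

Mod squares: a ≡ -10, b ≡ -390. Check v ∈ {∞, 2, 3, 5, 11, 13, 17, 19, 31}.
v=31: a=31^2·(≡27), b=31^4·(≡11) mod 31; (27|31)=-1, (11|31)=-1; (−1)^{2·4·15}·(-1)^4·(-1)^2 = +1.
v=17: a=17^-2·(≡12), b=17^-4·(≡9) mod 17; (12|17)=-1, (9|17)=+1; (−1)^{-2·-4·8}·(-1)^-4·(+1)^-2 = +1.
v=3: a=3^0·(≡2), b=3^-1·(≡2) mod 3; (2|3)=-1, (2|3)=-1; (−1)^{0·-1·1}·(-1)^-1·(-1)^0 = -1.
v=5: a=5^1·(≡2), b=5^3·(≡3) mod 5; (2|5)=-1, (3|5)=-1; (−1)^{1·3·2}·(-1)^3·(-1)^1 = +1.
v=2: v_2(a)=-7, v_2(b)=-9; units ≡ 3, 5 (mod 8); ε·ε+αω+βω = 1·0+-7·1+-9·1 ≡ 0  ⇒  (a,b)_2 = +1.
v=11: a=11^0·(≡9), b=11^2·(≡8) mod 11; (9|11)=+1, (8|11)=-1; (−1)^{0·2·5}·(+1)^2·(-1)^0 = +1.
v=13: a=13^0·(≡10), b=13^-1·(≡1) mod 13; (10|13)=+1, (1|13)=+1; (−1)^{0·-1·6}·(+1)^-1·(+1)^0 = +1.
v=∞: -10 < 0 and -390 < 0  ⇒  (a,b)_∞ = -1.
v=19: a=19^0·(≡17), b=19^2·(≡4) mod 19; (17|19)=+1, (4|19)=+1; (−1)^{0·2·9}·(+1)^2·(+1)^0 = +1.
Ram(-10, -390) = {3, ∞}; no ℚ_3-point on the conic.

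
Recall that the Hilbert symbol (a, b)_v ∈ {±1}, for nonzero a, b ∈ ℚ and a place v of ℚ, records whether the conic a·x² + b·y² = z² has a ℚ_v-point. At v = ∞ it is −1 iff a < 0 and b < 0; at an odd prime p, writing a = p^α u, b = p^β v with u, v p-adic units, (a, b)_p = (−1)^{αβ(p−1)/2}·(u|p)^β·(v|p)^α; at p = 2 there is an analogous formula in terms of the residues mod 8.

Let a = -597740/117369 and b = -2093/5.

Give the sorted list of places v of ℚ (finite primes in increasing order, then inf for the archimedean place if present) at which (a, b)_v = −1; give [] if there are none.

(a, b) ≡ (-198835, -10465) mod (ℚ^×)²; places V = {2, 3, 5, 7, 11, 13, 19, 23, ∞}.
(a,b)_11: α=2, u≡1; β=0, v≡6 (mod 11); (1|11)=+1, (6|11)=-1; sign (−1)^0·+1^0·-1^2 = +1.
(a,b)_7: α=-1, u≡2; β=1, v≡6 (mod 7); (2|7)=+1, (6|7)=-1; sign (−1)^1·+1^1·-1^-1 = +1.
(a,b)_5: α=1, u≡3; β=-1, v≡2 (mod 5); (3|5)=-1, (2|5)=-1; sign (−1)^0·-1^-1·-1^1 = +1.
(a,b)_23: α=-1, u≡13; β=1, v≡14 (mod 23); (13|23)=+1, (14|23)=-1; sign (−1)^1·+1^1·-1^-1 = +1.
(a,b)_19: α=1, u≡7; β=0, v≡7 (mod 19); (7|19)=+1, (7|19)=+1; sign (−1)^0·+1^0·+1^1 = +1.
(a,b)_2: α=2, β=0; u≡5, v≡7 (mod 8); ε(u)ε(v)=0·1, αω(v)=2·0, βω(u)=0·1; sum ≡ 0  ⇒  +1.
(a,b)_13: α=1, u≡8; β=1, v≡12 (mod 13); (8|13)=-1, (12|13)=+1; sign (−1)^0·-1^1·+1^1 = -1.
(a,b)_∞: sgn(-198835)=−, sgn(-10465)=−, so -1.
(a,b)_3: α=-6, u≡2; β=0, v≡2 (mod 3); (2|3)=-1, (2|3)=-1; sign (−1)^0·-1^0·-1^-6 = +1.
(-198835, -10465 / ℚ) ramifies at {13, ∞}: a division algebra.

[13, inf]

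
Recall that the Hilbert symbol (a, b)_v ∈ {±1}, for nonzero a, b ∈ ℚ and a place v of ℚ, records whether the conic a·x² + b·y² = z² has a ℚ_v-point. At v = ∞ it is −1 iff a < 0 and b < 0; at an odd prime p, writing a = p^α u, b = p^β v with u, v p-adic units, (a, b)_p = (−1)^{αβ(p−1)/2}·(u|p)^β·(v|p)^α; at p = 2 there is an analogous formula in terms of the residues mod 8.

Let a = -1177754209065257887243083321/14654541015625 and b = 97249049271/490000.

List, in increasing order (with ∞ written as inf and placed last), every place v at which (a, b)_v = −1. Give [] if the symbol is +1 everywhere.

Mod squares: a ≡ -41, b ≡ 65231. Check v ∈ {∞, 2, 3, 5, 7, 11, 19, 37, 41, 43}.
v=19: a=19^6·(≡17), b=19^0·(≡9) mod 19; (17|19)=+1, (9|19)=+1; (−1)^{6·0·9}·(+1)^0·(+1)^6 = +1.
v=37: a=37^2·(≡30), b=37^3·(≡18) mod 37; (30|37)=+1, (18|37)=-1; (−1)^{2·3·18}·(+1)^3·(-1)^2 = +1.
v=7: a=7^-4·(≡4), b=7^-2·(≡6) mod 7; (4|7)=+1, (6|7)=-1; (−1)^{-4·-2·3}·(+1)^-2·(-1)^-4 = +1.
v=∞: -41 < 0 and 65231 > 0  ⇒  (a,b)_∞ = +1.
v=41: a=41^3·(≡25), b=41^1·(≡10) mod 41; (25|41)=+1, (10|41)=+1; (−1)^{3·1·20}·(+1)^1·(+1)^3 = +1.
v=2: v_2(a)=0, v_2(b)=-4; units ≡ 7, 7 (mod 8); ε·ε+αω+βω = 1·1+0·0+-4·0 ≡ 1  ⇒  (a,b)_2 = -1.
v=5: a=5^-14·(≡4), b=5^-4·(≡4) mod 5; (4|5)=+1, (4|5)=+1; (−1)^{-14·-4·2}·(+1)^-4·(+1)^-14 = +1.
v=43: a=43^2·(≡18), b=43^1·(≡42) mod 43; (18|43)=-1, (42|43)=-1; (−1)^{2·1·21}·(-1)^1·(-1)^2 = -1.
v=3: a=3^4·(≡1), b=3^2·(≡2) mod 3; (1|3)=+1, (2|3)=-1; (−1)^{4·2·1}·(+1)^2·(-1)^4 = +1.
v=11: a=11^6·(≡5), b=11^2·(≡9) mod 11; (5|11)=+1, (9|11)=+1; (−1)^{6·2·5}·(+1)^2·(+1)^6 = +1.
|Ram(-41, 65231)| = 2, even; anisotropic at {2, 43}.

[2, 43]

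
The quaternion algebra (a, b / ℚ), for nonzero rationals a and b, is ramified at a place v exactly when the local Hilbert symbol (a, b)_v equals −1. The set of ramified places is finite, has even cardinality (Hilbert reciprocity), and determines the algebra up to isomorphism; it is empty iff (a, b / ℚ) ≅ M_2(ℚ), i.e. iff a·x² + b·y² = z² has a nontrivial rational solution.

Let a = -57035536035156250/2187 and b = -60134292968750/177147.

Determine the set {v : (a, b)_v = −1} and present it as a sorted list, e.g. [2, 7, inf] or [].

Mod squares: a ≡ -30, b ≡ -330. Check v ∈ {∞, 2, 3, 5, 7, 11, 13}.
v=11: a=11^2·(≡1), b=11^1·(≡4) mod 11; (1|11)=+1, (4|11)=+1; (−1)^{2·1·5}·(+1)^1·(+1)^2 = +1.
v=2: v_2(a)=1, v_2(b)=1; units ≡ 1, 3 (mod 8); ε·ε+αω+βω = 0·1+1·1+1·0 ≡ 1  ⇒  (a,b)_2 = -1.
v=∞: -30 < 0 and -330 < 0  ⇒  (a,b)_∞ = -1.
v=13: a=13^6·(≡9), b=13^4·(≡2) mod 13; (9|13)=+1, (2|13)=-1; (−1)^{6·4·6}·(+1)^4·(-1)^6 = +1.
v=5: a=5^11·(≡1), b=5^9·(≡1) mod 5; (1|5)=+1, (1|5)=+1; (−1)^{11·9·2}·(+1)^9·(+1)^11 = +1.
v=3: a=3^-7·(≡2), b=3^-11·(≡1) mod 3; (2|3)=-1, (1|3)=+1; (−1)^{-7·-11·1}·(-1)^-11·(+1)^-7 = +1.
v=7: a=7^0·(≡3), b=7^2·(≡3) mod 7; (3|7)=-1, (3|7)=-1; (−1)^{0·2·3}·(-1)^2·(-1)^0 = +1.
(-30, -330 / ℚ) ramifies at {2, ∞}: a division algebra.

[2, inf]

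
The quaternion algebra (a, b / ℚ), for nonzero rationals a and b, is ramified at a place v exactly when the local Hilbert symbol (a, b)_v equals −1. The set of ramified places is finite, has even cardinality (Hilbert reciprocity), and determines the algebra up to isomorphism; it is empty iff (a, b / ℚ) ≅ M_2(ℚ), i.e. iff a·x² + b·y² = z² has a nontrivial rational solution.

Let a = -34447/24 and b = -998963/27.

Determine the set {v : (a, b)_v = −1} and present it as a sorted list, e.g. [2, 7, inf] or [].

[2, 3, 19, inf]

Mod squares: a ≡ -4218, b ≡ -61161. Check v ∈ {∞, 2, 3, 7, 19, 29, 37}.
v=7: a=7^2·(≡6), b=7^2·(≡3) mod 7; (6|7)=-1, (3|7)=-1; (−1)^{2·2·3}·(-1)^2·(-1)^2 = +1.
v=29: a=29^0·(≡28), b=29^1·(≡12) mod 29; (28|29)=+1, (12|29)=-1; (−1)^{0·1·14}·(+1)^1·(-1)^0 = +1.
v=19: a=19^1·(≡6), b=19^1·(≡9) mod 19; (6|19)=+1, (9|19)=+1; (−1)^{1·1·9}·(+1)^1·(+1)^1 = -1.
v=2: v_2(a)=-3, v_2(b)=0; units ≡ 3, 7 (mod 8); ε·ε+αω+βω = 1·1+-3·0+0·1 ≡ 1  ⇒  (a,b)_2 = -1.
v=∞: -4218 < 0 and -61161 < 0  ⇒  (a,b)_∞ = -1.
v=37: a=37^1·(≡9), b=37^1·(≡10) mod 37; (9|37)=+1, (10|37)=+1; (−1)^{1·1·18}·(+1)^1·(+1)^1 = +1.
v=3: a=3^-1·(≡1), b=3^-3·(≡1) mod 3; (1|3)=+1, (1|3)=+1; (−1)^{-1·-3·1}·(+1)^-3·(+1)^-1 = -1.
|Ram(-4218, -61161)| = 4, even; anisotropic at {2, 3, 19, ∞}.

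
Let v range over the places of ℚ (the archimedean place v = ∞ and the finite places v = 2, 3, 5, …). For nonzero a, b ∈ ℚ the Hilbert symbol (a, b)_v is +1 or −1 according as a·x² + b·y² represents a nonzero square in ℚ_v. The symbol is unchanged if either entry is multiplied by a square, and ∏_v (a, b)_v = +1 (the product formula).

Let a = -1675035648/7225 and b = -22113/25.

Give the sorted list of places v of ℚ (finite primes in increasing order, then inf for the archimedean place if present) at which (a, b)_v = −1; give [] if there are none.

(a, b) ≡ (-181753, -273) mod (ℚ^×)²; places V = {2, 3, 5, 7, 11, 13, 17, 31, 41, ∞}.
(a,b)_13: α=1, u≡11; β=1, v≡11 (mod 13); (11|13)=-1, (11|13)=-1; sign (−1)^0·-1^1·-1^1 = +1.
(a,b)_31: α=1, u≡13; β=0, v≡12 (mod 31); (13|31)=-1, (12|31)=-1; sign (−1)^0·-1^0·-1^1 = -1.
(a,b)_7: α=0, u≡1; β=1, v≡3 (mod 7); (1|7)=+1, (3|7)=-1; sign (−1)^0·+1^1·-1^0 = +1.
(a,b)_2: α=10, β=0; u≡7, v≡7 (mod 8); ε(u)ε(v)=1·1, αω(v)=10·0, βω(u)=0·0; sum ≡ 1  ⇒  -1.
(a,b)_41: α=1, u≡5; β=0, v≡6 (mod 41); (5|41)=+1, (6|41)=-1; sign (−1)^0·+1^0·-1^1 = -1.
(a,b)_17: α=-2, u≡7; β=0, v≡9 (mod 17); (7|17)=-1, (9|17)=+1; sign (−1)^0·-1^0·+1^-2 = +1.
(a,b)_5: α=-2, u≡3; β=-2, v≡2 (mod 5); (3|5)=-1, (2|5)=-1; sign (−1)^0·-1^-2·-1^-2 = +1.
(a,b)_∞: sgn(-181753)=−, sgn(-273)=−, so -1.
(a,b)_3: α=2, u≡2; β=5, v≡2 (mod 3); (2|3)=-1, (2|3)=-1; sign (−1)^0·-1^5·-1^2 = -1.
(a,b)_11: α=1, u≡10; β=0, v≡10 (mod 11); (10|11)=-1, (10|11)=-1; sign (−1)^0·-1^0·-1^1 = -1.
Ram(-181753, -273) = {2, 3, 11, 31, 41, ∞}; no ℚ_2-point on the conic.

[2, 3, 11, 31, 41, inf]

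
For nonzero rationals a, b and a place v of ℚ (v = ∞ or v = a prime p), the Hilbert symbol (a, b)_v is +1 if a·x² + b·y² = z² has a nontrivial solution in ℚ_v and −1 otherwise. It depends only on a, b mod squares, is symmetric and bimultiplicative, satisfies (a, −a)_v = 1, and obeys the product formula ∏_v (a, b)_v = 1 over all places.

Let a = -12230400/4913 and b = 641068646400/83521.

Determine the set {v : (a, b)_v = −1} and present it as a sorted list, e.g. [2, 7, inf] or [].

[3, 13]

Mod squares: a ≡ -663, b ≡ 21. Check v ∈ {∞, 2, 3, 5, 7, 13, 17}.
v=13: a=13^1·(≡3), b=13^2·(≡5) mod 13; (3|13)=+1, (5|13)=-1; (−1)^{1·2·6}·(+1)^2·(-1)^1 = -1.
v=5: a=5^2·(≡3), b=5^2·(≡1) mod 5; (3|5)=-1, (1|5)=+1; (−1)^{2·2·2}·(-1)^2·(+1)^2 = +1.
v=7: a=7^2·(≡1), b=7^3·(≡3) mod 7; (1|7)=+1, (3|7)=-1; (−1)^{2·3·3}·(+1)^3·(-1)^2 = +1.
v=17: a=17^-3·(≡12), b=17^-4·(≡8) mod 17; (12|17)=-1, (8|17)=+1; (−1)^{-3·-4·8}·(-1)^-4·(+1)^-3 = +1.
v=3: a=3^1·(≡1), b=3^3·(≡1) mod 3; (1|3)=+1, (1|3)=+1; (−1)^{1·3·1}·(+1)^3·(+1)^1 = -1.
v=∞: -663 < 0 and 21 > 0  ⇒  (a,b)_∞ = +1.
v=2: v_2(a)=8, v_2(b)=14; units ≡ 1, 5 (mod 8); ε·ε+αω+βω = 0·0+8·1+14·0 ≡ 0  ⇒  (a,b)_2 = +1.
(-663, 21 / ℚ) ramifies at {3, 13}: a division algebra.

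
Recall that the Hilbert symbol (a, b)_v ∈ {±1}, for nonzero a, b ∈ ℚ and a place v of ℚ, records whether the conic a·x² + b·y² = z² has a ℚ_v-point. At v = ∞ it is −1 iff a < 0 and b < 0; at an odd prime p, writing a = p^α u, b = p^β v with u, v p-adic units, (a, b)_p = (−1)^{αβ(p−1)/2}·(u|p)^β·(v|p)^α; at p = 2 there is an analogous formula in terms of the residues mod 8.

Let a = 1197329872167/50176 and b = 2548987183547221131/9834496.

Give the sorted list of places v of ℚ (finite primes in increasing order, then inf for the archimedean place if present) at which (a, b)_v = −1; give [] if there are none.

Mod squares: a ≡ 12903, b ≡ 62491. Check v ∈ {∞, 2, 3, 7, 11, 13, 17, 19, 23}.
v=2: v_2(a)=-10, v_2(b)=-12; units ≡ 7, 3 (mod 8); ε·ε+αω+βω = 1·1+-10·1+-12·0 ≡ 1  ⇒  (a,b)_2 = -1.
v=11: a=11^1·(≡6), b=11^1·(≡9) mod 11; (6|11)=-1, (9|11)=+1; (−1)^{1·1·5}·(-1)^1·(+1)^1 = +1.
v=13: a=13^4·(≡5), b=13^7·(≡9) mod 13; (5|13)=-1, (9|13)=+1; (−1)^{4·7·6}·(-1)^7·(+1)^4 = -1.
v=3: a=3^3·(≡2), b=3^4·(≡1) mod 3; (2|3)=-1, (1|3)=+1; (−1)^{3·4·1}·(-1)^4·(+1)^3 = +1.
v=19: a=19^2·(≡14), b=19^3·(≡3) mod 19; (14|19)=-1, (3|19)=-1; (−1)^{2·3·9}·(-1)^3·(-1)^2 = -1.
v=23: a=23^1·(≡4), b=23^1·(≡12) mod 23; (4|23)=+1, (12|23)=+1; (−1)^{1·1·11}·(+1)^1·(+1)^1 = -1.
v=7: a=7^-2·(≡1), b=7^-4·(≡1) mod 7; (1|7)=+1, (1|7)=+1; (−1)^{-2·-4·3}·(+1)^-4·(+1)^-2 = +1.
v=17: a=17^1·(≡10), b=17^2·(≡4) mod 17; (10|17)=-1, (4|17)=+1; (−1)^{1·2·8}·(-1)^2·(+1)^1 = +1.
v=∞: 12903 > 0 and 62491 > 0  ⇒  (a,b)_∞ = +1.
Ram(12903, 62491) = {2, 13, 19, 23}; no ℚ_2-point on the conic.

[2, 13, 19, 23]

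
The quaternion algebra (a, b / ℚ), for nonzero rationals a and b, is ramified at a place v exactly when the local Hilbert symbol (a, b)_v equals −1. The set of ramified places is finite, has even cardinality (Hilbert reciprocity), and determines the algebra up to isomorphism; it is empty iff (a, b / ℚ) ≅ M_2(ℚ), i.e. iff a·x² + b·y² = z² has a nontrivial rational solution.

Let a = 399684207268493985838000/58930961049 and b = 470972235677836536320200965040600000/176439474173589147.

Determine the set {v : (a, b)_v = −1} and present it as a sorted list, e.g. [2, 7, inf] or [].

[7, 17]

(a, b) ≡ (595, 23205) mod (ℚ^×)²; places V = {2, 3, 5, 7, 11, 13, 17, 23, 37, 43, ∞}.
(a,b)_17: α=3, u≡9; β=5, v≡5 (mod 17); (9|17)=+1, (5|17)=-1; sign (−1)^0·+1^5·-1^3 = -1.
(a,b)_37: α=-2, u≡12; β=-4, v≡2 (mod 37); (12|37)=+1, (2|37)=-1; sign (−1)^0·+1^-4·-1^-2 = +1.
(a,b)_∞: sgn(595)=+, sgn(23205)=+, so +1.
(a,b)_2: α=4, β=6; u≡3, v≡5 (mod 8); ε(u)ε(v)=1·0, αω(v)=4·1, βω(u)=6·1; sum ≡ 0  ⇒  +1.
(a,b)_3: α=-16, u≡1; β=-23, v≡1 (mod 3); (1|3)=+1, (1|3)=+1; sign (−1)^0·+1^-23·+1^-16 = +1.
(a,b)_13: α=2, u≡12; β=3, v≡9 (mod 13); (12|13)=+1, (9|13)=+1; sign (−1)^0·+1^3·+1^2 = +1.
(a,b)_5: α=3, u≡1; β=5, v≡1 (mod 5); (1|5)=+1, (1|5)=+1; sign (−1)^0·+1^5·+1^3 = +1.
(a,b)_7: α=5, u≡2; β=7, v≡4 (mod 7); (2|7)=+1, (4|7)=+1; sign (−1)^1·+1^7·+1^5 = -1.
(a,b)_11: α=4, u≡3; β=6, v≡2 (mod 11); (3|11)=+1, (2|11)=-1; sign (−1)^0·+1^6·-1^4 = +1.
(a,b)_43: α=2, u≡6; β=2, v≡27 (mod 43); (6|43)=+1, (27|43)=-1; sign (−1)^0·+1^2·-1^2 = +1.
(a,b)_23: α=2, u≡21; β=4, v≡19 (mod 23); (21|23)=-1, (19|23)=-1; sign (−1)^0·-1^4·-1^2 = +1.
(595, 23205 / ℚ) ramifies at {7, 17}: a division algebra.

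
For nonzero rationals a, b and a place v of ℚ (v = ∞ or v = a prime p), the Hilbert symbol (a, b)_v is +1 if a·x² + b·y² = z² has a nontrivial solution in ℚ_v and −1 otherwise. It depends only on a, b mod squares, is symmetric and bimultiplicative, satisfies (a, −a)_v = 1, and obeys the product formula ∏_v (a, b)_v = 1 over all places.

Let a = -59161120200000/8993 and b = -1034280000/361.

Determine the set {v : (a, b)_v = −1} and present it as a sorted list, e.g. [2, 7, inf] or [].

[2, 5, 17, inf]

Mod squares: a ≡ -85, b ≡ -17. Check v ∈ {∞, 2, 3, 5, 7, 13, 17, 19, 23}.
v=5: a=5^5·(≡2), b=5^4·(≡2) mod 5; (2|5)=-1, (2|5)=-1; (−1)^{5·4·2}·(-1)^4·(-1)^5 = -1.
v=19: a=19^0·(≡3), b=19^-2·(≡10) mod 19; (3|19)=-1, (10|19)=-1; (−1)^{0·-2·9}·(-1)^-2·(-1)^0 = +1.
v=2: v_2(a)=6, v_2(b)=6; units ≡ 3, 7 (mod 8); ε·ε+αω+βω = 1·1+6·0+6·1 ≡ 1  ⇒  (a,b)_2 = -1.
v=17: a=17^-1·(≡3), b=17^1·(≡2) mod 17; (3|17)=-1, (2|17)=+1; (−1)^{-1·1·8}·(-1)^1·(+1)^-1 = -1.
v=13: a=13^2·(≡11), b=13^2·(≡1) mod 13; (11|13)=-1, (1|13)=+1; (−1)^{2·2·6}·(-1)^2·(+1)^2 = +1.
v=7: a=7^4·(≡5), b=7^0·(≡4) mod 7; (5|7)=-1, (4|7)=+1; (−1)^{4·0·3}·(-1)^0·(+1)^4 = +1.
v=∞: -85 < 0 and -17 < 0  ⇒  (a,b)_∞ = -1.
v=23: a=23^-2·(≡5), b=23^0·(≡12) mod 23; (5|23)=-1, (12|23)=+1; (−1)^{-2·0·11}·(-1)^0·(+1)^-2 = +1.
v=3: a=3^6·(≡2), b=3^2·(≡1) mod 3; (2|3)=-1, (1|3)=+1; (−1)^{6·2·1}·(-1)^2·(+1)^6 = +1.
(-85, -17 / ℚ) ramifies at {2, 5, 17, ∞}: a division algebra.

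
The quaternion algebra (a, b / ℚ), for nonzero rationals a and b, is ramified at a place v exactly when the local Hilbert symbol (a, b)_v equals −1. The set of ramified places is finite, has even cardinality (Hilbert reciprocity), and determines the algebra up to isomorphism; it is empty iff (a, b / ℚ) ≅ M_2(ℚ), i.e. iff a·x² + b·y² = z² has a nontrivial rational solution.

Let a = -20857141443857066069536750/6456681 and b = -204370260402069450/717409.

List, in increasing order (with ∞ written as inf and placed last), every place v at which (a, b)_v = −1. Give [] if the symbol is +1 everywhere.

(a, b) ≡ (-188420830, -2378) mod (ℚ^×)²; places V = {2, 3, 5, 7, 11, 13, 17, 19, 23, 29, 41, 53, ∞}.
(a,b)_19: α=2, u≡6; β=0, v≡4 (mod 19); (6|19)=+1, (4|19)=+1; sign (−1)^0·+1^0·+1^2 = +1.
(a,b)_∞: sgn(-188420830)=−, sgn(-2378)=−, so -1.
(a,b)_13: α=5, u≡2; β=4, v≡3 (mod 13); (2|13)=-1, (3|13)=+1; sign (−1)^0·-1^4·+1^5 = +1.
(a,b)_7: α=-2, u≡2; β=-2, v≡1 (mod 7); (2|7)=+1, (1|7)=+1; sign (−1)^0·+1^-2·+1^-2 = +1.
(a,b)_5: α=3, u≡1; β=2, v≡3 (mod 5); (1|5)=+1, (3|5)=-1; sign (−1)^0·+1^2·-1^3 = -1.
(a,b)_2: α=1, β=1; u≡1, v≡3 (mod 8); ε(u)ε(v)=0·1, αω(v)=1·1, βω(u)=1·0; sum ≡ 1  ⇒  -1.
(a,b)_11: α=-4, u≡10; β=-4, v≡3 (mod 11); (10|11)=-1, (3|11)=+1; sign (−1)^0·-1^-4·+1^-4 = +1.
(a,b)_3: α=-2, u≡2; β=4, v≡1 (mod 3); (2|3)=-1, (1|3)=+1; sign (−1)^0·-1^4·+1^-2 = +1.
(a,b)_17: α=2, u≡1; β=0, v≡13 (mod 17); (1|17)=+1, (13|17)=+1; sign (−1)^0·+1^0·+1^2 = +1.
(a,b)_29: α=1, u≡23; β=1, v≡6 (mod 29); (23|29)=+1, (6|29)=+1; sign (−1)^0·+1^1·+1^1 = +1.
(a,b)_53: α=3, u≡36; β=2, v≡38 (mod 53); (36|53)=+1, (38|53)=+1; sign (−1)^0·+1^2·+1^3 = +1.
(a,b)_23: α=3, u≡5; β=2, v≡7 (mod 23); (5|23)=-1, (7|23)=-1; sign (−1)^0·-1^2·-1^3 = -1.
(a,b)_41: α=1, u≡12; β=1, v≡15 (mod 41); (12|41)=-1, (15|41)=-1; sign (−1)^0·-1^1·-1^1 = +1.
|Ram(-188420830, -2378)| = 4, even; anisotropic at {2, 5, 23, ∞}.

[2, 5, 23, inf]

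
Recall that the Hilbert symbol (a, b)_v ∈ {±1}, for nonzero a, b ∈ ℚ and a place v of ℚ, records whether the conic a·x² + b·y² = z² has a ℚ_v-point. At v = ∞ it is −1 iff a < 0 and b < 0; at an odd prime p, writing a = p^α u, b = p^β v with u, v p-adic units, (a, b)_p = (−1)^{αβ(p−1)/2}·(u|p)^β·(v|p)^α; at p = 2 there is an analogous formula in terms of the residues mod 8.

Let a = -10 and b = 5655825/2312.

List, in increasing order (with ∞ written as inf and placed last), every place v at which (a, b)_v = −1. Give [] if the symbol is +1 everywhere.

(a, b) ≡ (-10, 114) mod (ℚ^×)²; places V = {2, 3, 5, 7, 17, 19, ∞}.
(a,b)_2: α=1, β=-3; u≡3, v≡1 (mod 8); ε(u)ε(v)=1·0, αω(v)=1·0, βω(u)=-3·1; sum ≡ 1  ⇒  -1.
(a,b)_3: α=0, u≡2; β=5, v≡2 (mod 3); (2|3)=-1, (2|3)=-1; sign (−1)^0·-1^5·-1^0 = -1.
(a,b)_17: α=0, u≡7; β=-2, v≡14 (mod 17); (7|17)=-1, (14|17)=-1; sign (−1)^0·-1^-2·-1^0 = +1.
(a,b)_7: α=0, u≡4; β=2, v≡1 (mod 7); (4|7)=+1, (1|7)=+1; sign (−1)^0·+1^2·+1^0 = +1.
(a,b)_∞: sgn(-10)=−, sgn(114)=+, so +1.
(a,b)_19: α=0, u≡9; β=1, v≡6 (mod 19); (9|19)=+1, (6|19)=+1; sign (−1)^0·+1^1·+1^0 = +1.
(a,b)_5: α=1, u≡3; β=2, v≡4 (mod 5); (3|5)=-1, (4|5)=+1; sign (−1)^0·-1^2·+1^1 = +1.
(-10, 114 / ℚ) ramifies at {2, 3}: a division algebra.

[2, 3]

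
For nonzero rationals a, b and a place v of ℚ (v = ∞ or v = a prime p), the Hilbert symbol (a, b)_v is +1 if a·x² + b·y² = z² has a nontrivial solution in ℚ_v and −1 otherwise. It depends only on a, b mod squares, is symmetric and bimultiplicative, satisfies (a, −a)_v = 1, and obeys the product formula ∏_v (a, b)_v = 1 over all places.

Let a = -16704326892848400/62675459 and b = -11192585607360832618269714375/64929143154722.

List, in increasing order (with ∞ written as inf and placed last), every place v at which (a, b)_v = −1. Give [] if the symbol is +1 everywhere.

Mod squares: a ≡ -11, b ≡ -494. Check v ∈ {∞, 2, 3, 5, 7, 11, 13, 17, 19, 31, 43}.
v=43: a=43^0·(≡37), b=43^2·(≡28) mod 43; (37|43)=-1, (28|43)=-1; (−1)^{0·2·21}·(-1)^2·(-1)^0 = +1.
v=31: a=31^-2·(≡18), b=31^-4·(≡19) mod 31; (18|31)=+1, (19|31)=+1; (−1)^{-2·-4·15}·(+1)^-4·(+1)^-2 = +1.
v=2: v_2(a)=4, v_2(b)=-1; units ≡ 5, 1 (mod 8); ε·ε+αω+βω = 0·0+4·0+-1·1 ≡ 1  ⇒  (a,b)_2 = -1.
v=∞: -11 < 0 and -494 < 0  ⇒  (a,b)_∞ = -1.
v=5: a=5^2·(≡1), b=5^4·(≡1) mod 5; (1|5)=+1, (1|5)=+1; (−1)^{2·4·2}·(+1)^4·(+1)^2 = +1.
v=3: a=3^8·(≡1), b=3^10·(≡1) mod 3; (1|3)=+1, (1|3)=+1; (−1)^{8·10·1}·(+1)^10·(+1)^8 = +1.
v=11: a=11^-3·(≡7), b=11^-4·(≡3) mod 11; (7|11)=-1, (3|11)=+1; (−1)^{-3·-4·5}·(-1)^-4·(+1)^-3 = +1.
v=7: a=7^-2·(≡3), b=7^-4·(≡5) mod 7; (3|7)=-1, (5|7)=-1; (−1)^{-2·-4·3}·(-1)^-4·(-1)^-2 = +1.
v=17: a=17^2·(≡5), b=17^4·(≡2) mod 17; (5|17)=-1, (2|17)=+1; (−1)^{2·4·8}·(-1)^4·(+1)^2 = +1.
v=19: a=19^4·(≡15), b=19^7·(≡3) mod 19; (15|19)=-1, (3|19)=-1; (−1)^{4·7·9}·(-1)^7·(-1)^4 = -1.
v=13: a=13^2·(≡7), b=13^3·(≡9) mod 13; (7|13)=-1, (9|13)=+1; (−1)^{2·3·6}·(-1)^3·(+1)^2 = -1.
|Ram(-11, -494)| = 4, even; anisotropic at {2, 13, 19, ∞}.

[2, 13, 19, inf]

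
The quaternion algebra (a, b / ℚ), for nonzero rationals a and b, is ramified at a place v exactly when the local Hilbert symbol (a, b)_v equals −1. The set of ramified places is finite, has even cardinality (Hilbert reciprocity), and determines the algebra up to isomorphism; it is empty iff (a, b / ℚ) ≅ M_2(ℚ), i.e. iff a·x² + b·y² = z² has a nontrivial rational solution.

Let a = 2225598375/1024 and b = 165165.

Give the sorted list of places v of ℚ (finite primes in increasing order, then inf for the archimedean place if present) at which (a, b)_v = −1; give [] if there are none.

Mod squares: a ≡ 15015, b ≡ 1365. Check v ∈ {∞, 2, 3, 5, 7, 11, 13}.
v=3: a=3^1·(≡1), b=3^1·(≡2) mod 3; (1|3)=+1, (2|3)=-1; (−1)^{1·1·1}·(+1)^1·(-1)^1 = +1.
v=11: a=11^3·(≡4), b=11^2·(≡1) mod 11; (4|11)=+1, (1|11)=+1; (−1)^{3·2·5}·(+1)^2·(+1)^3 = +1.
v=13: a=13^1·(≡8), b=13^1·(≡4) mod 13; (8|13)=-1, (4|13)=+1; (−1)^{1·1·6}·(-1)^1·(+1)^1 = -1.
v=7: a=7^3·(≡5), b=7^1·(≡5) mod 7; (5|7)=-1, (5|7)=-1; (−1)^{3·1·3}·(-1)^1·(-1)^3 = -1.
v=5: a=5^3·(≡3), b=5^1·(≡3) mod 5; (3|5)=-1, (3|5)=-1; (−1)^{3·1·2}·(-1)^1·(-1)^3 = +1.
v=2: v_2(a)=-10, v_2(b)=0; units ≡ 7, 5 (mod 8); ε·ε+αω+βω = 1·0+-10·1+0·0 ≡ 0  ⇒  (a,b)_2 = +1.
v=∞: 15015 > 0 and 1365 > 0  ⇒  (a,b)_∞ = +1.
|Ram(15015, 1365)| = 2, even; anisotropic at {7, 13}.

[7, 13]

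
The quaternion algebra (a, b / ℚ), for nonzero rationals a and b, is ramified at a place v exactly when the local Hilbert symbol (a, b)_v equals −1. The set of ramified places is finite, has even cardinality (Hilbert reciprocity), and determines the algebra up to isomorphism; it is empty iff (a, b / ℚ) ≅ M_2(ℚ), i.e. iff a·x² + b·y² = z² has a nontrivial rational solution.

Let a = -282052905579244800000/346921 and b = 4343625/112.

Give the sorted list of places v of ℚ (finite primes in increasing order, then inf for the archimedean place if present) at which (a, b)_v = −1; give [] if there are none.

Mod squares: a ≡ -3570, b ≡ 15015. Check v ∈ {∞, 2, 3, 5, 7, 11, 13, 17, 19, 31}.
v=31: a=31^-2·(≡12), b=31^0·(≡26) mod 31; (12|31)=-1, (26|31)=-1; (−1)^{-2·0·15}·(-1)^0·(-1)^-2 = +1.
v=2: v_2(a)=11, v_2(b)=-4; units ≡ 7, 7 (mod 8); ε·ε+αω+βω = 1·1+11·0+-4·0 ≡ 1  ⇒  (a,b)_2 = -1.
v=11: a=11^2·(≡3), b=11^1·(≡4) mod 11; (3|11)=+1, (4|11)=+1; (−1)^{2·1·5}·(+1)^1·(+1)^2 = +1.
v=∞: -3570 < 0 and 15015 > 0  ⇒  (a,b)_∞ = +1.
v=13: a=13^4·(≡8), b=13^1·(≡8) mod 13; (8|13)=-1, (8|13)=-1; (−1)^{4·1·6}·(-1)^1·(-1)^4 = -1.
v=7: a=7^3·(≡1), b=7^-1·(≡3) mod 7; (1|7)=+1, (3|7)=-1; (−1)^{3·-1·3}·(+1)^-1·(-1)^3 = +1.
v=17: a=17^1·(≡10), b=17^0·(≡4) mod 17; (10|17)=-1, (4|17)=+1; (−1)^{1·0·8}·(-1)^0·(+1)^1 = +1.
v=19: a=19^-2·(≡10), b=19^0·(≡11) mod 19; (10|19)=-1, (11|19)=+1; (−1)^{-2·0·9}·(-1)^0·(+1)^-2 = +1.
v=3: a=3^7·(≡1), b=3^5·(≡1) mod 3; (1|3)=+1, (1|3)=+1; (−1)^{7·5·1}·(+1)^5·(+1)^7 = -1.
v=5: a=5^5·(≡4), b=5^3·(≡2) mod 5; (4|5)=+1, (2|5)=-1; (−1)^{5·3·2}·(+1)^3·(-1)^5 = -1.
(-3570, 15015 / ℚ) ramifies at {2, 3, 5, 13}: a division algebra.

[2, 3, 5, 13]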